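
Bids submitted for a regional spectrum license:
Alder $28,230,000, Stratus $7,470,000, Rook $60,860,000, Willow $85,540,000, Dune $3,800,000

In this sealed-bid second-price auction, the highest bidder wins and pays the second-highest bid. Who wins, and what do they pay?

Sealed-bid second-price auction: the highest bidder wins and pays the second-highest bid.
Bids in order: 85,540,000 (Willow) > 60,860,000 (Rook) > 28,230,000 (Alder) > 7,470,000 (Stratus) > 3,800,000 (Dune)
Willow wins with the highest bid; price is set by the runner-up at $60,860,000.

Willow pays $60,860,000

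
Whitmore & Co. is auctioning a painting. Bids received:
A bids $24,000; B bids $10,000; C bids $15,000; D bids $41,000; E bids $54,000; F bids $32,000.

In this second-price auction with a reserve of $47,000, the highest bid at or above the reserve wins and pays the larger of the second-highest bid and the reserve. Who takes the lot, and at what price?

E pays $47,000

Sorting bids: 54,000 (E) > 41,000 (D) > 32,000 (F) > 24,000 (A) > 15,000 (C) > 10,000 (B)
Highest eligible bid: E at $54,000.
max(second-highest $41,000, reserve $47,000) = $47,000.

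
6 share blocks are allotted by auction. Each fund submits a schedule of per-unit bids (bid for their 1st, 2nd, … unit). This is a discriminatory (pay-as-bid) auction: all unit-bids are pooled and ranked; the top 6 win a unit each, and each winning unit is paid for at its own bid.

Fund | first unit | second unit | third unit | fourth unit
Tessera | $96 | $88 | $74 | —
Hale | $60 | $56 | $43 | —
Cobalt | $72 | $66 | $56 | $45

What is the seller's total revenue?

All unit-bids, highest first — top 6: 96 (Tessera-1), 88 (Tessera-2), 74 (Tessera-3), 72 (Cobalt-1), 66 (Cobalt-2), 60 (Hale-1)
Next rejected bid: $56 (not a price — pay-as-bid).
Each winning unit pays its own bid.
Revenue = 96 + 88 + 74 + 72 + 66 + 60 = $456.

Total revenue: $456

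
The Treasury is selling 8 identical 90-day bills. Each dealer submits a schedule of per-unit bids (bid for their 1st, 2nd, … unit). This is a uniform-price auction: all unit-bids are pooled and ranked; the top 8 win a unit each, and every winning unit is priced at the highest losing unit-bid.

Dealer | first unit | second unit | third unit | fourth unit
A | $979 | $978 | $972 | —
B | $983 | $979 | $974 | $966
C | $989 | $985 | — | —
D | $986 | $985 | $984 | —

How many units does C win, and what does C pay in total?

C: 2 units, pays $1,956

Merging the schedules and taking the best 8: 989 (C-1), 986 (D-1), 985 (C-2), 985 (D-2), 984 (D-3), 983 (B-1), 979 (A-1), 979 (B-2)
Highest rejected unit-bid = $978.
C wins 2 unit(s) at $978 each.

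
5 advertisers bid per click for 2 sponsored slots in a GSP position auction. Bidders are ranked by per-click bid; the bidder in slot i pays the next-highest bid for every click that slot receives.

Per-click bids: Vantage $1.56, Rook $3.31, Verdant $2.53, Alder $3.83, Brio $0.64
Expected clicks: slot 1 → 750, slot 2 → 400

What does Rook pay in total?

Per-click bids in order: $3.83 (Alder) > $3.31 (Rook) > $2.53 (Verdant) > …
Rook holds slot 2 → pays next bid $2.53 × 400 clicks = $1012.00.

Rook pays $1012.00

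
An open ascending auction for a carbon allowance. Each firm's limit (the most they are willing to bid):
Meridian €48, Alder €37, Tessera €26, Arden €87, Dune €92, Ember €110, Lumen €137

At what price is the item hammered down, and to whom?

Lumen wins at €110

Limits ranked: 137 (Lumen) > 110 (Ember) > 92 (Dune) > 87 (Arden) > 48 (Meridian) > 37 (Alder) > …
Once the price passes €110, only Lumen is left; the hammer falls at Ember's limit of €110.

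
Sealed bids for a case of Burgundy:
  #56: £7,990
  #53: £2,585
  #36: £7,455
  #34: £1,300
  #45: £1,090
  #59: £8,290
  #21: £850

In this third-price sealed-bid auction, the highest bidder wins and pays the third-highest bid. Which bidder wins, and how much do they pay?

#59 pays £7,455

Rule: the highest bidder wins and pays the third-highest bid.
Bids ranked: 8,290 (#59) > 7,990 (#56) > 7,455 (#36) > 2,585 (#53) > 1,300 (#34) > 1,090 (#45) > …
#59 wins; payment is bid #3 in the ranking = £7,455.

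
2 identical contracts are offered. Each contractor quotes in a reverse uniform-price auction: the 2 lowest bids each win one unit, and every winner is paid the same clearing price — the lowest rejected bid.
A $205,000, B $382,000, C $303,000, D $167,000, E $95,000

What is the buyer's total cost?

Bids ranked low→high: 95,000 (E), 167,000 (D), 205,000 (A), 303,000 (C), …
The 2 lowest are E, D.
First losing bid is A's $205,000, which sets the uniform price.
Total cost = 2 × $205,000 = $410,000.

Total cost: $410,000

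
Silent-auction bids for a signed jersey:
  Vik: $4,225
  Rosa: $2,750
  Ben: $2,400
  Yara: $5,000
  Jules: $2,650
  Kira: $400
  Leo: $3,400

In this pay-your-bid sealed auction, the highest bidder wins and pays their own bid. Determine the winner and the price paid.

Yara pays $5,000

Pay-your-bid sealed auction: the highest bidder wins and pays their own bid.
Bids ranked: 5,000 (Yara) > 4,225 (Vik) > 3,400 (Leo) > 2,750 (Rosa) > 2,650 (Jules) > 2,400 (Ben) > …
Yara is highest → pays own bid, $5,000.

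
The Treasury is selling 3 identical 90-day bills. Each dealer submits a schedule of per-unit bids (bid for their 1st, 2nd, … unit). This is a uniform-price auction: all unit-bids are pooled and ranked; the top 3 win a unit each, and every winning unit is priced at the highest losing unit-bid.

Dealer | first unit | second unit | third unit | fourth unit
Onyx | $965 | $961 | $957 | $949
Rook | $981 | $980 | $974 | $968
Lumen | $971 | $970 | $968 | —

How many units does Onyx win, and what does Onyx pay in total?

Onyx: 0 units, pays $0

Pooled unit-bids ranked (top 3): 981 (Rook-1), 980 (Rook-2), 974 (Rook-3)
First bid not allocated: $971.
Onyx wins 0 unit(s) at $971 each.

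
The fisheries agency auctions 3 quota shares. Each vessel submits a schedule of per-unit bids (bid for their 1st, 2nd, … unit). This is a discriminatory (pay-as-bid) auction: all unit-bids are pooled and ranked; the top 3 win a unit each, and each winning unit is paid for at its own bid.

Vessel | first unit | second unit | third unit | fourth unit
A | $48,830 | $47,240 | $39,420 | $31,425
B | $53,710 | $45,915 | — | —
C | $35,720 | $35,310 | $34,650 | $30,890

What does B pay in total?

B pays $53,710

Merging the schedules and taking the best 3: 53,710 (B-1), 48,830 (A-1), 47,240 (A-2)
Next rejected bid: $45,915 (not a price — pay-as-bid).
B's winning unit-bids: 53,710 = $53,710.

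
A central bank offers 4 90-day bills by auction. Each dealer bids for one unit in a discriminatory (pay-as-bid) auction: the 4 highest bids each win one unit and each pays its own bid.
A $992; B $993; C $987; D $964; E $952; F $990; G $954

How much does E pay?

E pays $0

Bids ranked high→low: 993 (B), 992 (A), 990 (F), 987 (C), 964 (D), 954 (G), …
Top 4: B, A, F, C.
E does not win → $0.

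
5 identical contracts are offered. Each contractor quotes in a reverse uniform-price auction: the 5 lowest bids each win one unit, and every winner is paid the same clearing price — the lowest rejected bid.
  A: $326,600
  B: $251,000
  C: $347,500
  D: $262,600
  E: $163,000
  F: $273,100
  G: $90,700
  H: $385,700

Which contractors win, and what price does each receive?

Ordering the bids: 90,700 (G), 163,000 (E), 251,000 (B), 262,600 (D), 273,100 (F), 326,600 (A), 347,500 (C), …
Winners (5 units): G, E, B, D, F.
Clearing price = lowest rejected bid = $326,600.

G, E, B, D, F; each is paid $326,600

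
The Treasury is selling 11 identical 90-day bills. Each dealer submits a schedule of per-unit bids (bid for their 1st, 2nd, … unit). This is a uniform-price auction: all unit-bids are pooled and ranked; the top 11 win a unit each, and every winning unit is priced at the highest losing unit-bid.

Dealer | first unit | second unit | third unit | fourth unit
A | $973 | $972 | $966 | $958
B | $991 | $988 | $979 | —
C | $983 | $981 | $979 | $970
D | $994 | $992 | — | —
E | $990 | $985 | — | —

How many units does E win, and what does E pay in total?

Pooled unit-bids ranked (top 11): 994 (D-1), 992 (D-2), 991 (B-1), 990 (E-1), 988 (B-2), 985 (E-2), 983 (C-1), 981 (C-2), 979 (B-3), 979 (C-3), 973 (A-1)
Highest rejected unit-bid = $972.
E wins 2 unit(s) at $972 each.

E: 2 units, pays $1,944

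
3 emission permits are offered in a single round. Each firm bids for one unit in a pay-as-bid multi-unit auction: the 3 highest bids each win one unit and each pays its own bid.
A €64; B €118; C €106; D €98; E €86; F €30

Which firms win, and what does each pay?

Bids ranked high→low: 118 (B), 106 (C), 98 (D), 86 (E), 64 (A), …
Winners (3 units): B, C, D.
Each winner pays its own bid: B €118, C €106, D €98.

B €118, C €106, D €98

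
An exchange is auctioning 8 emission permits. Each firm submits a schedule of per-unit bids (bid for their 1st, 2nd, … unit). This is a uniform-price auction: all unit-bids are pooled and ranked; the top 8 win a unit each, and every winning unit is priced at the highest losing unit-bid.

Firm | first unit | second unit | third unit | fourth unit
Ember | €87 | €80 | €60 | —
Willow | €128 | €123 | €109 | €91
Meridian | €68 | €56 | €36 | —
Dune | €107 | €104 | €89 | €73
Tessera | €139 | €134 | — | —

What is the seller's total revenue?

Pooled unit-bids ranked (top 8): 139 (Tessera-1), 134 (Tessera-2), 128 (Willow-1), 123 (Willow-2), 109 (Willow-3), 107 (Dune-1), 104 (Dune-2), 91 (Willow-4)
Highest rejected unit-bid = €89.
Allocation: Dune 2, Tessera 2, Willow 4. Every unit priced at €89.
Revenue = 8 × 89 = €712.

Total revenue: €712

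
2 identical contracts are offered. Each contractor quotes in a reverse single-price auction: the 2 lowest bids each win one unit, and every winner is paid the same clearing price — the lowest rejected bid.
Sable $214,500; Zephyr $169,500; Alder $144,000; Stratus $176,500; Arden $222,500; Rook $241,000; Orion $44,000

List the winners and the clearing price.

Orion, Alder; each is paid $169,500

Sorting: 44,000 (Orion), 144,000 (Alder), 169,500 (Zephyr), 176,500 (Stratus), …
Lowest 2: Orion, Alder.
First losing bid is Zephyr's $169,500, which sets the uniform price.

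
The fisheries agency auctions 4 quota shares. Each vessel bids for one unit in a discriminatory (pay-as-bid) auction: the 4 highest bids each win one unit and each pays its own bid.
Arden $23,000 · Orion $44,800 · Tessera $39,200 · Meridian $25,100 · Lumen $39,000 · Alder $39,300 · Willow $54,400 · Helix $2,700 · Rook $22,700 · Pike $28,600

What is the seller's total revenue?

Total revenue: $177,700

Sorting: 54,400 (Willow), 44,800 (Orion), 39,300 (Alder), 39,200 (Tessera), 39,000 (Lumen), 28,600 (Pike), …
The 4 highest are Willow, Orion, Alder, Tessera.
Total revenue = 54,400 + 44,800 + 39,300 + 39,200 = $177,700.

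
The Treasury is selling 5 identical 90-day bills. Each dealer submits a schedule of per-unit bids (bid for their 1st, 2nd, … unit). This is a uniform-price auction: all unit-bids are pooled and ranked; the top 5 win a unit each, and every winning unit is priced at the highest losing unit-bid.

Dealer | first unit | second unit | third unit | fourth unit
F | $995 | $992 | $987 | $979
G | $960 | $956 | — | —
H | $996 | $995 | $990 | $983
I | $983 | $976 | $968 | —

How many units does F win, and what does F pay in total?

F: 2 units, pays $1,974

All unit-bids, highest first — top 5: 996 (H-1), 995 (F-1), 995 (H-2), 992 (F-2), 990 (H-3)
The (k+1)-th unit-bid is $987.
F wins 2 unit(s) at $987 each.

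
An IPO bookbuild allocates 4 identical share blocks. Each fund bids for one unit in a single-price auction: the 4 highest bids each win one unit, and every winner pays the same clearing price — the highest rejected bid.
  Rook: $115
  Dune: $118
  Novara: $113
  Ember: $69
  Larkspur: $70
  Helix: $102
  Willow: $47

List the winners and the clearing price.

Dune, Rook, Novara, Helix; each pays $70

Sorting: 118 (Dune), 115 (Rook), 113 (Novara), 102 (Helix), 70 (Larkspur), 69 (Ember), …
Winners (4 units): Dune, Rook, Novara, Helix.
First losing bid is Larkspur's $70, which sets the uniform price.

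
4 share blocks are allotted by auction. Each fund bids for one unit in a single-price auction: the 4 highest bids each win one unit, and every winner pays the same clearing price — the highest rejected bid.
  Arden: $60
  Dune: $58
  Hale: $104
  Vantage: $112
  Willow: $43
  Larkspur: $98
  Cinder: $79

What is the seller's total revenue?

Ordering the bids: 112 (Vantage), 104 (Hale), 98 (Larkspur), 79 (Cinder), 60 (Arden), 58 (Dune), …
Top 4: Vantage, Hale, Larkspur, Cinder.
Highest unsuccessful bid: $60 → clearing price.
Total revenue = 4 × $60 = $240.

Total revenue: $240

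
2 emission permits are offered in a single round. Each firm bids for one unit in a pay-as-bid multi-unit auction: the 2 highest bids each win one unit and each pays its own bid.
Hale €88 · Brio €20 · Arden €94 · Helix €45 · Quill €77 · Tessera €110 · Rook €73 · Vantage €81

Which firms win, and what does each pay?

Bids ranked high→low: 110 (Tessera), 94 (Arden), 88 (Hale), 81 (Vantage), …
Top 2: Tessera, Arden.
Each winner pays its own bid: Tessera €110, Arden €94.

Tessera €110, Arden €94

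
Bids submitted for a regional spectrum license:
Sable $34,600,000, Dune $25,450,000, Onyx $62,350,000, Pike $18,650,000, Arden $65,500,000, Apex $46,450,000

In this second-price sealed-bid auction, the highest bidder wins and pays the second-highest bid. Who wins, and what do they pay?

Arden pays $62,350,000

Bids ranked: 65,500,000 (Arden) > 62,350,000 (Onyx) > 46,450,000 (Apex) > 34,600,000 (Sable) > 25,450,000 (Dune) > 18,650,000 (Pike)
Arden wins with the highest bid; price is set by the runner-up at $62,350,000.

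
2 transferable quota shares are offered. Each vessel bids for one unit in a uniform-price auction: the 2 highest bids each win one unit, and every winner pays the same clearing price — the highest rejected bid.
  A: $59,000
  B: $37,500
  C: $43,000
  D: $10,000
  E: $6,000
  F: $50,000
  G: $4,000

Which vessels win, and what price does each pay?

A, F; each pays $43,000

Bids ranked high→low: 59,000 (A), 50,000 (F), 43,000 (C), 37,500 (B), …
Winners (2 units): A, F.
First losing bid is C's $43,000, which sets the uniform price.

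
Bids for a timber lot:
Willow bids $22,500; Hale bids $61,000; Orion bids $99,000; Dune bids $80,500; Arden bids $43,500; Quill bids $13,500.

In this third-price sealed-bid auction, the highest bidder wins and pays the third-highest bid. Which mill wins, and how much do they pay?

Third-price sealed-bid auction: the highest bidder wins and pays the third-highest bid.
Sorting bids: 99,000 (Orion) > 80,500 (Dune) > 61,000 (Hale) > 43,500 (Arden) > 22,500 (Willow) > 13,500 (Quill)
Orion wins; payment is bid #3 in the ranking = $61,000.

Orion pays $61,000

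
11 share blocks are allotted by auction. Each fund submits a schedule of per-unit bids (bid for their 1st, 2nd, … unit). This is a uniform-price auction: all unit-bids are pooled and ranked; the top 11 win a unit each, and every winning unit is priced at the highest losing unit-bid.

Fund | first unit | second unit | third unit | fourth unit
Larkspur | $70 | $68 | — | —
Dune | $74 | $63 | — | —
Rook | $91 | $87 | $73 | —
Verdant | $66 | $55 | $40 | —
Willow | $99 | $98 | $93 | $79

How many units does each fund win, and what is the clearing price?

Dune 1, Larkspur 2, Rook 3, Verdant 1, Willow 4; clearing price $63

Pooled unit-bids ranked (top 11): 99 (Willow-1), 98 (Willow-2), 93 (Willow-3), 91 (Rook-1), 87 (Rook-2), 79 (Willow-4), 74 (Dune-1), 73 (Rook-3), 70 (Larkspur-1), 68 (Larkspur-2), 66 (Verdant-1)
Highest rejected unit-bid = $63.
Allocation: Dune 1, Larkspur 2, Rook 3, Verdant 1, Willow 4.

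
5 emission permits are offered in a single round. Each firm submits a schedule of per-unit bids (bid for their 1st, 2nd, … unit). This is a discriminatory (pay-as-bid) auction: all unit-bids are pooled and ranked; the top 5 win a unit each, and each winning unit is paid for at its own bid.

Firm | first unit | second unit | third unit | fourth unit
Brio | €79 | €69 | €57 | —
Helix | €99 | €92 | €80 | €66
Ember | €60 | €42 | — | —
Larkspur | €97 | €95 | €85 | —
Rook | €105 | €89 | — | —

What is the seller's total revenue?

All unit-bids, highest first — top 5: 105 (Rook-1), 99 (Helix-1), 97 (Larkspur-1), 95 (Larkspur-2), 92 (Helix-2)
Next rejected bid: €89 (not a price — pay-as-bid).
Each winning unit pays its own bid.
Revenue = 105 + 99 + 97 + 95 + 92 = €488.

Total revenue: €488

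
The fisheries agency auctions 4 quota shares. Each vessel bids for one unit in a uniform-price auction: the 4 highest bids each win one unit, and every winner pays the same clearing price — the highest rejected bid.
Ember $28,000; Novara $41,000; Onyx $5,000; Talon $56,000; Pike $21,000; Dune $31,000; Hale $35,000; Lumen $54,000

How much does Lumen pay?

Lumen pays $31,000

Bids ranked high→low: 56,000 (Talon), 54,000 (Lumen), 41,000 (Novara), 35,000 (Hale), 31,000 (Dune), 28,000 (Ember), …
Top 4: Talon, Lumen, Novara, Hale.
Highest unsuccessful bid: $31,000 → clearing price.
Lumen wins → pays $31,000.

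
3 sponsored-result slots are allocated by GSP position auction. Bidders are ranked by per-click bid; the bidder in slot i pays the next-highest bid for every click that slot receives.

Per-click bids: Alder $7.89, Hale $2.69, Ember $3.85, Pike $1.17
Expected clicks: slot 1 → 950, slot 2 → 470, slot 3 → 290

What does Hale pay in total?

Ranked by bid: $7.89 (Alder) > $3.85 (Ember) > $2.69 (Hale) > $1.17 (Pike)
Hale holds slot 3 → pays next bid $1.17 × 290 clicks = $339.30.

Hale pays $339.30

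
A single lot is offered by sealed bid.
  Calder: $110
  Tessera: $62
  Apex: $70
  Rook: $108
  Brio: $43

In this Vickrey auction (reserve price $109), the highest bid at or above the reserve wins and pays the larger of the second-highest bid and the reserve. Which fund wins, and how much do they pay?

Bids ranked: 110 (Calder) > 108 (Rook) > 70 (Apex) > 62 (Tessera) > 43 (Brio)
Calder has the top bid at or above the reserve ($110).
max(second-highest $108, reserve $109) = $109.

Calder pays $109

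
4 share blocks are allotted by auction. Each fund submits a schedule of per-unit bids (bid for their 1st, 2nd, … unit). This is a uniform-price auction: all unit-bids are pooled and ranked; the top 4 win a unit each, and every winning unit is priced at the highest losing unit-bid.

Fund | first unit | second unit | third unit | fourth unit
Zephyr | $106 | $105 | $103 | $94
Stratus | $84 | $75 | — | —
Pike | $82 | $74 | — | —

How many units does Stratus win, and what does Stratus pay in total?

Stratus: 0 units, pays $0

Merging the schedules and taking the best 4: 106 (Zephyr-1), 105 (Zephyr-2), 103 (Zephyr-3), 94 (Zephyr-4)
First bid not allocated: $84.
Stratus wins 0 unit(s) at $84 each.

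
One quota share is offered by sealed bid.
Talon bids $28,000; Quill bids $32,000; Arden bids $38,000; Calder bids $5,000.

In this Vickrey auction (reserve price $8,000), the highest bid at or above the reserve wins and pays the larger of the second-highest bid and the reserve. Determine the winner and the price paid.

Sorting bids: 38,000 (Arden) > 32,000 (Quill) > 28,000 (Talon) > 5,000 (Calder)
Arden has the top bid at or above the reserve ($38,000).
max(second-highest $32,000, reserve $8,000) = $32,000; the reserve does not bind.

Arden pays $32,000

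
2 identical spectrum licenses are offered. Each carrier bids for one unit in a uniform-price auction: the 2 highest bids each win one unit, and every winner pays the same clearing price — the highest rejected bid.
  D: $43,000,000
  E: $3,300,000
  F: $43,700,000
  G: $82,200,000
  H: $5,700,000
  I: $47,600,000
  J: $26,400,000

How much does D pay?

Sorting: 82,200,000 (G), 47,600,000 (I), 43,700,000 (F), 43,000,000 (D), …
The 2 highest are G, I.
Highest unsuccessful bid: $43,700,000 → clearing price.
D does not win → pays $0.

D pays $0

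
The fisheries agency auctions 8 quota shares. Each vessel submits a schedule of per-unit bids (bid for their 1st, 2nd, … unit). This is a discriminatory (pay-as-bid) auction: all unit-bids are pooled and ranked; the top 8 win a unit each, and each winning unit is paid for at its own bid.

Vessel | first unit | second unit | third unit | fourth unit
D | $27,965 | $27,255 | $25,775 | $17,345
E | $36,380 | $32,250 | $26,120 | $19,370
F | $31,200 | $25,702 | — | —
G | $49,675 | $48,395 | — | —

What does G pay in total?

Pooled unit-bids ranked (top 8): 49,675 (G-1), 48,395 (G-2), 36,380 (E-1), 32,250 (E-2), 31,200 (F-1), 27,965 (D-1), 27,255 (D-2), 26,120 (E-3)
Next rejected bid: $25,775 (not a price — pay-as-bid).
G's winning unit-bids: 49,675 + 48,395 = $98,070.

G pays $98,070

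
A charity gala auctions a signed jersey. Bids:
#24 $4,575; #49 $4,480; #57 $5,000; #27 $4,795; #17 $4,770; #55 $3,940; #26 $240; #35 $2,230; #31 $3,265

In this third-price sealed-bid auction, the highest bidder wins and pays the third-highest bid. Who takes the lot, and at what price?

#57 pays $4,770

Third-price sealed-bid auction: the highest bidder wins and pays the third-highest bid.
Bids in order: 5,000 (#57) > 4,795 (#27) > 4,770 (#17) > 4,575 (#24) > 4,480 (#49) > 3,940 (#55) > …
#57 is highest; pays the third-highest bid, $4,770.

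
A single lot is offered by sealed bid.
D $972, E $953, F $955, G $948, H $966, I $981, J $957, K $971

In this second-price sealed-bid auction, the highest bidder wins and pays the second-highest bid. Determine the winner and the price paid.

Second-price sealed-bid auction: the highest bidder wins and pays the second-highest bid.
Bids ranked: 981 (I) > 972 (D) > 971 (K) > 966 (H) > 957 (J) > 955 (F) > …
I wins with the highest bid; price is set by the runner-up at $972.

I pays $972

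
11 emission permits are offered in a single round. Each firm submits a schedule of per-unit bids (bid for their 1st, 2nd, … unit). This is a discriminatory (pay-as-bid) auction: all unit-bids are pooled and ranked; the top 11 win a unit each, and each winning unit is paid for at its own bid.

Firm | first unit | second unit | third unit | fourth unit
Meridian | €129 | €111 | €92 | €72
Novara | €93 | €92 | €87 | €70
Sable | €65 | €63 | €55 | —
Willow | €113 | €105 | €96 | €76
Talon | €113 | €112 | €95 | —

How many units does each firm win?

Meridian 3, Novara 2, Talon 3, Willow 3

All unit-bids, highest first — top 11: 129 (Meridian-1), 113 (Willow-1), 113 (Talon-1), 112 (Talon-2), 111 (Meridian-2), 105 (Willow-2), 96 (Willow-3), 95 (Talon-3), 93 (Novara-1), 92 (Meridian-3), 92 (Novara-2)
Next rejected bid: €87 (not a price — pay-as-bid).
Allocation: Meridian 3, Novara 2, Talon 3, Willow 3.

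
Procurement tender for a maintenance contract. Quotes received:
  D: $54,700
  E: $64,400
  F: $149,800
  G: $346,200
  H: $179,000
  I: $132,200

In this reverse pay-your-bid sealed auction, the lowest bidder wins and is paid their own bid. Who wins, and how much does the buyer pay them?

Reverse pay-your-bid sealed auction: the lowest bidder wins and is paid their own bid.
Bids ranked: 54,700 (D) < 64,400 (E) < 132,200 (I) < 149,800 (F) < 179,000 (H) < 346,200 (G)
D has the lowest bid and is paid exactly that: $54,700.

D is paid $54,700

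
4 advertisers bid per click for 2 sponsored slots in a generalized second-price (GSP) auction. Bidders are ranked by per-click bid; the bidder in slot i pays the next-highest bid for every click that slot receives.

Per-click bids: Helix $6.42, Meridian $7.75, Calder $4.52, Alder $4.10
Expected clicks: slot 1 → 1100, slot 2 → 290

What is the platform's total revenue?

Ranked by bid: $7.75 (Meridian) > $6.42 (Helix) > $4.52 (Calder) > …
Slot 1: Meridian pays $6.42 × 1100 = $7062.00
Slot 2: Helix pays $4.52 × 290 = $1310.80
Total = $8372.80

Total revenue: $8372.80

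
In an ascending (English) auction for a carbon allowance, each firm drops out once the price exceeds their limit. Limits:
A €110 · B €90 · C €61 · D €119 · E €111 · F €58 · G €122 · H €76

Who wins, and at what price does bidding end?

Limits ranked: 122 (G) > 119 (D) > 111 (E) > 110 (A) > 90 (B) > 76 (H) > …
Once the price passes €119, only G is left; the hammer falls at D's limit of €119.

G wins at €119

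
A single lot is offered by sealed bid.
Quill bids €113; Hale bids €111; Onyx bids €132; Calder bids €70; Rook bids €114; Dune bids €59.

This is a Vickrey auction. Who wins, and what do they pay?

Bids in order: 132 (Onyx) > 114 (Rook) > 113 (Quill) > 111 (Hale) > 70 (Calder) > 59 (Dune)
Onyx is highest; pays the second-highest bid, €114.

Onyx pays €114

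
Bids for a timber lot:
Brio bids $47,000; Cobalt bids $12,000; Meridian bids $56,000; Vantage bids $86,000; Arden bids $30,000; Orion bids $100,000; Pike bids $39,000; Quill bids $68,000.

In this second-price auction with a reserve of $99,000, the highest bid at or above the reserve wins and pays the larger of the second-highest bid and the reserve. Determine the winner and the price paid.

Bids in order: 100,000 (Orion) > 86,000 (Vantage) > 68,000 (Quill) > 56,000 (Meridian) > 47,000 (Brio) > 39,000 (Pike) > …
Highest eligible bid: Orion at $100,000.
max(second-highest $86,000, reserve $99,000) = $99,000.

Orion pays $99,000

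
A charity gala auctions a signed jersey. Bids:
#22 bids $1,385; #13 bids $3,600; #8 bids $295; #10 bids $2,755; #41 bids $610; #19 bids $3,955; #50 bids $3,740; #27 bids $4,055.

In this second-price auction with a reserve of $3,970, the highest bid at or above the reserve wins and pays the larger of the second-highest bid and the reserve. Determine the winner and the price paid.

#27 pays $3,970

Bids ranked: 4,055 (#27) > 3,955 (#19) > 3,740 (#50) > 3,600 (#13) > 2,755 (#10) > 1,385 (#22) > …
Highest eligible bid: #27 at $4,055.
Second-highest bid $3,955 is below the reserve $3,970, so the reserve binds → payment $3,970.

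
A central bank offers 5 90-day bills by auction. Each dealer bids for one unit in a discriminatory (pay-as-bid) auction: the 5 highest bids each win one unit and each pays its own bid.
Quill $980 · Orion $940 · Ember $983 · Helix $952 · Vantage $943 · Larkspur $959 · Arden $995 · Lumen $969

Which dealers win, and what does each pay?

Arden $995, Ember $983, Quill $980, Lumen $969, Larkspur $959

Sorting: 995 (Arden), 983 (Ember), 980 (Quill), 969 (Lumen), 959 (Larkspur), 952 (Helix), 943 (Vantage), …
Winners (5 units): Arden, Ember, Quill, Lumen, Larkspur.
Each winner pays its own bid: Arden $995, Ember $983, Quill $980, Lumen $969, Larkspur $959.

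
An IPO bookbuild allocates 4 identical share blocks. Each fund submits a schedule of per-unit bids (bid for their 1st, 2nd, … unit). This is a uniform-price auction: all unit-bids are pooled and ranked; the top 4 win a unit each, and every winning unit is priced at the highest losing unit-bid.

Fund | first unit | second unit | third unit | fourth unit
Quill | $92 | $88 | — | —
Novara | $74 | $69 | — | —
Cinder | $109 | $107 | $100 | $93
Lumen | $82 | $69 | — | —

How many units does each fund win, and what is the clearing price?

Cinder 4; clearing price $92

Pooled unit-bids ranked (top 4): 109 (Cinder-1), 107 (Cinder-2), 100 (Cinder-3), 93 (Cinder-4)
First bid not allocated: $92.
Allocation: Cinder 4.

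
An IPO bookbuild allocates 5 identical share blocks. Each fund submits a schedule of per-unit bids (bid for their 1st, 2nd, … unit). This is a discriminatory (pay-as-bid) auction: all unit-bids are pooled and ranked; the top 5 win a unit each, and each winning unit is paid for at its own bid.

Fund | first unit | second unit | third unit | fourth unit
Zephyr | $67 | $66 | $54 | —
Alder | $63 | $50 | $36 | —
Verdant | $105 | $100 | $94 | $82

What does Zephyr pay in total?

Zephyr pays $67

Merging the schedules and taking the best 5: 105 (Verdant-1), 100 (Verdant-2), 94 (Verdant-3), 82 (Verdant-4), 67 (Zephyr-1)
Next rejected bid: $66 (not a price — pay-as-bid).
Zephyr's winning unit-bids: 67 = $67.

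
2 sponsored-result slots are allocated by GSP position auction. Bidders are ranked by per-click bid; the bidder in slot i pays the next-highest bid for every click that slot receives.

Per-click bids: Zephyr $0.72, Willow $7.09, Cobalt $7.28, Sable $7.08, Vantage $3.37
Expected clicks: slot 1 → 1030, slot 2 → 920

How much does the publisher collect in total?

Per-click bids in order: $7.28 (Cobalt) > $7.09 (Willow) > $7.08 (Sable) > …
Slot 1: Cobalt pays $7.09 × 1030 = $7302.70
Slot 2: Willow pays $7.08 × 920 = $6513.60
Total = $13816.30

Total revenue: $13816.30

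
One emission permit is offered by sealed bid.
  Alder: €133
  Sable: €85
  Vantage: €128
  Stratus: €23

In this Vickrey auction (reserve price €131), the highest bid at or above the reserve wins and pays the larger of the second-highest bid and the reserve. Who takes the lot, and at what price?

Rule: the highest bid at or above the reserve wins and pays the larger of the second-highest bid and the reserve.
Bids ranked: 133 (Alder) > 128 (Vantage) > 85 (Sable) > 23 (Stratus)
Alder has the top bid at or above the reserve (€133).
max(second-highest €128, reserve €131) = €131.

Alder pays €131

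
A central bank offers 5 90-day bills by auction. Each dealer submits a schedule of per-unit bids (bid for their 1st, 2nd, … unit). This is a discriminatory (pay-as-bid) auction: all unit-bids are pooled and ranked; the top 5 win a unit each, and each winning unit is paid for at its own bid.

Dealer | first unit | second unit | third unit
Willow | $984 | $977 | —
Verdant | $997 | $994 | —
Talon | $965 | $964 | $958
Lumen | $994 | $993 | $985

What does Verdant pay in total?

Verdant pays $1,991

Pooled unit-bids ranked (top 5): 997 (Verdant-1), 994 (Verdant-2), 994 (Lumen-1), 993 (Lumen-2), 985 (Lumen-3)
Next rejected bid: $984 (not a price — pay-as-bid).
Verdant's winning unit-bids: 997 + 994 = $1,991.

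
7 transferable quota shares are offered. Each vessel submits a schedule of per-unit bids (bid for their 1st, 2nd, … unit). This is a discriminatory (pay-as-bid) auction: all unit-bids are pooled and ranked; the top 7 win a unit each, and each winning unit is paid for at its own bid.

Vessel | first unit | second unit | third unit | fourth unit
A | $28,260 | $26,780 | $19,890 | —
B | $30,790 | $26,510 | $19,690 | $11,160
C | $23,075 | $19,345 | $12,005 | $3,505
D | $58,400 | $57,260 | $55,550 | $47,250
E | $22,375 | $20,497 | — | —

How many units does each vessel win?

Pooled unit-bids ranked (top 7): 58,400 (D-1), 57,260 (D-2), 55,550 (D-3), 47,250 (D-4), 30,790 (B-1), 28,260 (A-1), 26,780 (A-2)
Next rejected bid: $26,510 (not a price — pay-as-bid).
Allocation: A 2, B 1, D 4.

A 2, B 1, D 4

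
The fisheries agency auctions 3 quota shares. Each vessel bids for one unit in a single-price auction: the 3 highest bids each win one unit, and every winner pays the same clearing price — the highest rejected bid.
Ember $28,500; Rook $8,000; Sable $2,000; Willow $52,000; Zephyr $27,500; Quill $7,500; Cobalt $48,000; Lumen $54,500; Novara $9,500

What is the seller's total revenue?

Ordering the bids: 54,500 (Lumen), 52,000 (Willow), 48,000 (Cobalt), 28,500 (Ember), 27,500 (Zephyr), …
Top 3: Lumen, Willow, Cobalt.
Highest unsuccessful bid: $28,500 → clearing price.
Total revenue = 3 × $28,500 = $85,500.

Total revenue: $85,500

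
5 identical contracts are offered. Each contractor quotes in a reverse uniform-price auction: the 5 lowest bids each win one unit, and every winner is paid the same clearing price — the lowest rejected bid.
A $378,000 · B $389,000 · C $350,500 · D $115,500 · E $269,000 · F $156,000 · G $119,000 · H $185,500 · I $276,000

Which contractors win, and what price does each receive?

D, G, F, H, E; each is paid $276,000

Bids ranked low→high: 115,500 (D), 119,000 (G), 156,000 (F), 185,500 (H), 269,000 (E), 276,000 (I), 350,500 (C), …
The 5 lowest are D, G, F, H, E.
Clearing price = lowest rejected bid = $276,000.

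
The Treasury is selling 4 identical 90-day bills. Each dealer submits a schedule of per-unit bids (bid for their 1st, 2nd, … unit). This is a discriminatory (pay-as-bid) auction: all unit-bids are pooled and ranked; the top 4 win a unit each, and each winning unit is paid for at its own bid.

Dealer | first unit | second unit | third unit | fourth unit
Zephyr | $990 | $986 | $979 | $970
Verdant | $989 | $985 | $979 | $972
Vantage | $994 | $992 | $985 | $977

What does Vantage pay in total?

Pooled unit-bids ranked (top 4): 994 (Vantage-1), 992 (Vantage-2), 990 (Zephyr-1), 989 (Verdant-1)
Next rejected bid: $986 (not a price — pay-as-bid).
Vantage's winning unit-bids: 994 + 992 = $1,986.

Vantage pays $1,986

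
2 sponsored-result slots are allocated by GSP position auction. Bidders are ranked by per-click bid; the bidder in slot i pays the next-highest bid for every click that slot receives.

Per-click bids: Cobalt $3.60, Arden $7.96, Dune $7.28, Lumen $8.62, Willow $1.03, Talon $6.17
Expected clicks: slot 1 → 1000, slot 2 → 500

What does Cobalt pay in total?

Sorting advertisers: $8.62 (Lumen) > $7.96 (Arden) > $7.28 (Dune) > …
Cobalt ranks below slot 2 → no slot, pays nothing.

Cobalt pays $0.00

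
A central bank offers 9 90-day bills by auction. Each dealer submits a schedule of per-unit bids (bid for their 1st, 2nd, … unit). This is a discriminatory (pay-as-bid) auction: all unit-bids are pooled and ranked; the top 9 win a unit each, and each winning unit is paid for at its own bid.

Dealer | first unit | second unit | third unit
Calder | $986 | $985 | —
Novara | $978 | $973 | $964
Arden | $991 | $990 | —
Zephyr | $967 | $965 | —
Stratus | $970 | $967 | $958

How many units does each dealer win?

Arden 2, Calder 2, Novara 2, Stratus 2, Zephyr 1

All unit-bids, highest first — top 9: 991 (Arden-1), 990 (Arden-2), 986 (Calder-1), 985 (Calder-2), 978 (Novara-1), 973 (Novara-2), 970 (Stratus-1), 967 (Zephyr-1), 967 (Stratus-2)
Next rejected bid: $965 (not a price — pay-as-bid).
Allocation: Arden 2, Calder 2, Novara 2, Stratus 2, Zephyr 1.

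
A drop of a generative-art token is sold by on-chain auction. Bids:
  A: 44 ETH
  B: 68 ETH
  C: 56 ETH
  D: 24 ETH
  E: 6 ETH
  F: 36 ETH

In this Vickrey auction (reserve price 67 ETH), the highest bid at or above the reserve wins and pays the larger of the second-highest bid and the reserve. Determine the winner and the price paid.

B pays 67 ETH

Rule: the highest bid at or above the reserve wins and pays the larger of the second-highest bid and the reserve.
Sorting bids: 68 (B) > 56 (C) > 44 (A) > 36 (F) > 24 (D) > 6 (E)
Highest eligible bid: B at 68 ETH.
Second-highest bid 56 ETH is below the reserve 67 ETH, so the reserve binds → payment 67 ETH.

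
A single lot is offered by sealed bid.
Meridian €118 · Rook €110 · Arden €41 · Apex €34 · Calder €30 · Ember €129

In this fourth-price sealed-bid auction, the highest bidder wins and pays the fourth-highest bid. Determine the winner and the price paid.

Ember pays €41

Bids ranked: 129 (Ember) > 118 (Meridian) > 110 (Rook) > 41 (Arden) > 34 (Apex) > 30 (Calder)
Ember wins; payment is bid #4 in the ranking = €41.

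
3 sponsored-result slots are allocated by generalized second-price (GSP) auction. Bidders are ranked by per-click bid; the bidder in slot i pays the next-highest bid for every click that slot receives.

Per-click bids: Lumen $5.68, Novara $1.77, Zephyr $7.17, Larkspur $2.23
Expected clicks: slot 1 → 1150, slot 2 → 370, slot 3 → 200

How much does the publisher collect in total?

Ranked by bid: $7.17 (Zephyr) > $5.68 (Lumen) > $2.23 (Larkspur) > $1.77 (Novara)
Slot 1: Zephyr pays $5.68 × 1150 = $6532.00
Slot 2: Lumen pays $2.23 × 370 = $825.10
Slot 3: Larkspur pays $1.77 × 200 = $354.00
Total = $7711.10

Total revenue: $7711.10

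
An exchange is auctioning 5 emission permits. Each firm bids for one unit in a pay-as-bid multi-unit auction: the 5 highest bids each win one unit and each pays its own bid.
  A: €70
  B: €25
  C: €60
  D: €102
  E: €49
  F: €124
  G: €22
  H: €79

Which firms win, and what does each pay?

F €124, D €102, H €79, A €70, C €60

Bids ranked high→low: 124 (F), 102 (D), 79 (H), 70 (A), 60 (C), 49 (E), 25 (B), …
Top 5: F, D, H, A, C.
Each winner pays its own bid: F €124, D €102, H €79, A €70, C €60.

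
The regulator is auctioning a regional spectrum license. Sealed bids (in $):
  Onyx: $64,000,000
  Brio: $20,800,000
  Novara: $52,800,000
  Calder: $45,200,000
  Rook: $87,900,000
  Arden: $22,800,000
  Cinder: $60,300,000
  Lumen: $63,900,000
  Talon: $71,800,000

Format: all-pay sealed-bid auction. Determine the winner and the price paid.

Rook pays $87,900,000

Rule: the highest bidder wins the item, but every bidder pays their own bid.
Sorting bids: 87,900,000 (Rook) > 71,800,000 (Talon) > 64,000,000 (Onyx) > 63,900,000 (Lumen) > 60,300,000 (Cinder) > 52,800,000 (Novara) > …
Rook is highest and takes the item; every bidder forfeits their bid.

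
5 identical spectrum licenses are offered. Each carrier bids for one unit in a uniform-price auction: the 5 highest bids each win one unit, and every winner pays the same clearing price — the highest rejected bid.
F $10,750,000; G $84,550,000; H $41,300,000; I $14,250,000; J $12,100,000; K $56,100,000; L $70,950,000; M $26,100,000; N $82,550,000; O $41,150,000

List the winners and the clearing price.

G, N, L, K, H; each pays $41,150,000

Ordering the bids: 84,550,000 (G), 82,550,000 (N), 70,950,000 (L), 56,100,000 (K), 41,300,000 (H), 41,150,000 (O), 26,100,000 (M), …
Top 5: G, N, L, K, H.
Highest unsuccessful bid: $41,150,000 → clearing price.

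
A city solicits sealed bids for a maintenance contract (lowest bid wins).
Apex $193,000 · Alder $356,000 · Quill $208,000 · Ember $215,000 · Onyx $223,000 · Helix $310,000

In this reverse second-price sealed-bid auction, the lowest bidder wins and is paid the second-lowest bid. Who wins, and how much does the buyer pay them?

Apex is paid $208,000

Bids ranked: 193,000 (Apex) < 208,000 (Quill) < 215,000 (Ember) < 223,000 (Onyx) < 310,000 (Helix) < 356,000 (Alder)
Second-price: Apex is paid Quill's bid of $208,000.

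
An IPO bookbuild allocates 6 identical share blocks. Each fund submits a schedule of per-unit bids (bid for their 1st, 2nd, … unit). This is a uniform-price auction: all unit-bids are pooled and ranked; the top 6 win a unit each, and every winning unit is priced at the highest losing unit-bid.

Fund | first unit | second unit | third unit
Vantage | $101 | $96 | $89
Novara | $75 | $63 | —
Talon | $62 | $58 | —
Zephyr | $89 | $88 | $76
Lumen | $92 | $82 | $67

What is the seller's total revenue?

Pooled unit-bids ranked (top 6): 101 (Vantage-1), 96 (Vantage-2), 92 (Lumen-1), 89 (Vantage-3), 89 (Zephyr-1), 88 (Zephyr-2)
First bid not allocated: $82.
Allocation: Lumen 1, Vantage 3, Zephyr 2. Every unit priced at $82.
Revenue = 6 × 82 = $492.

Total revenue: $492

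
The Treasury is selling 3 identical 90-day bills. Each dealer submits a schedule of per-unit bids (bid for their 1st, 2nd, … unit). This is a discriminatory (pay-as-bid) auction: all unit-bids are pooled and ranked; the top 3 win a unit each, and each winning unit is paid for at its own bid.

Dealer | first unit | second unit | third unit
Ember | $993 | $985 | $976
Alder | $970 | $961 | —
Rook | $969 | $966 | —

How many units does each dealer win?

Merging the schedules and taking the best 3: 993 (Ember-1), 985 (Ember-2), 976 (Ember-3)
Next rejected bid: $970 (not a price — pay-as-bid).
Allocation: Ember 3.

Ember 3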